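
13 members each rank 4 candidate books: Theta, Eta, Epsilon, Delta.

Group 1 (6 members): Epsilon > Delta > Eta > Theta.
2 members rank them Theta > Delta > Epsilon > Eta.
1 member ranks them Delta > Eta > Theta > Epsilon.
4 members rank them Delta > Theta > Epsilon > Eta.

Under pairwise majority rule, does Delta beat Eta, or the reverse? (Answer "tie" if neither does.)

Ballots ranking Delta above Eta: 6 + 2 + 1 + 4 = 13.
Ballots ranking Eta above Delta: 13 − 13 = 0.
Delta wins the head-to-head 13–0.

Delta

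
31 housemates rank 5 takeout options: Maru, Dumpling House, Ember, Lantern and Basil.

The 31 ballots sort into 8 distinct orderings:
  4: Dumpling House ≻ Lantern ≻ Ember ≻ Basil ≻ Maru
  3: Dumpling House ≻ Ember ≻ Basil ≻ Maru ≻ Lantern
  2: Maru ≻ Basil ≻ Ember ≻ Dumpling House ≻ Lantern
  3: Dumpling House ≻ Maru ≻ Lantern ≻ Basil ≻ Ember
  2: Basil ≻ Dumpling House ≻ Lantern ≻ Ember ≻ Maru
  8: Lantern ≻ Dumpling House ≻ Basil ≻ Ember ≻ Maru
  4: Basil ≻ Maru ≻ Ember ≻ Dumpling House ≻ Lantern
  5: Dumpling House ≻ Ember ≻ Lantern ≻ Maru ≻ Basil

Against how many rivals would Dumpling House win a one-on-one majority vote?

4

Dumpling House against each rival (31 friends):
Dumpling House vs Maru: Dumpling House is ranked higher on 4+3+3+2+8+5 = 25 ballots, Maru on 6. Dumpling House wins 25–6.
Dumpling House vs Ember: 25 to 6, Dumpling House.
Dumpling House vs Lantern: Dumpling House is ranked higher on 23 ballots, Lantern on 8. Dumpling House wins 23–8.
Dumpling House vs Basil: Dumpling House preferred on 4+3+3+8+5 = 23 ballots; Dumpling House wins 23–8.
Dumpling House beats Maru, Ember, Lantern, Basil — 4 pairwise wins.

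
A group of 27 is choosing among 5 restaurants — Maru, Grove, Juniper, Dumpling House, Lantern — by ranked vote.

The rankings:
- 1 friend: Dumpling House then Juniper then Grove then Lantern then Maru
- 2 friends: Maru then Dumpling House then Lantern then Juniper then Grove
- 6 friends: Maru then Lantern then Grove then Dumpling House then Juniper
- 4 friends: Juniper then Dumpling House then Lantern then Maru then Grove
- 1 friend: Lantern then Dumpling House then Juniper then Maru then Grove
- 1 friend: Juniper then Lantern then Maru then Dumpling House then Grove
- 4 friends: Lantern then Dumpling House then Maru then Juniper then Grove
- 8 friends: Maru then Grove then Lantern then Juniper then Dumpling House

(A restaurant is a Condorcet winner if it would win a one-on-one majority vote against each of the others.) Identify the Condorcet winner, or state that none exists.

Maru

Check each pair by majority over 27 ballots:
Maru vs Grove: 26 for Maru, 1 for Grove — Maru by 26–1.
Maru vs Juniper: Maru wins 20–7.
Maru vs Dumpling House: 17 to 10, Maru.
Maru vs Lantern: Maru is ranked higher on 2+6+8 = 16 ballots, Lantern on 11. Maru wins 16–11.
Grove vs Juniper: 14 to 13, Grove.
Grove vs Dumpling House: Grove wins 14–13.
Grove–Lantern: Lantern 18–9.
Juniper vs Dumpling House: 4+1+8 = 13 for Juniper, 14 for Dumpling House — Dumpling House by 14–13.
Juniper vs Lantern: Juniper preferred on 1+4+1 = 6 ballots; Lantern wins 21–6.
Dumpling House vs Lantern: 7 to 20, Lantern.
Maru defeats every rival head-to-head and is the Condorcet winner.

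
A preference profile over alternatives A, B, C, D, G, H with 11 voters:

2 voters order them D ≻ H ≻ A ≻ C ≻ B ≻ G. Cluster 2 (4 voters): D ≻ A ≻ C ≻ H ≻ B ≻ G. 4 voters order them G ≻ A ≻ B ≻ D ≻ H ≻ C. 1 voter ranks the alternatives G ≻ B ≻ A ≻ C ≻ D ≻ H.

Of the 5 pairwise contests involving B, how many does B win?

B against each rival (11 voters):
B vs A: 1 to 10, A.
B vs C: B is ranked higher on 4+1 = 5 ballots, C on 6. C wins 6–5.
B vs D: D wins 6–5.
B–G: B 6–5.
B vs H: B is ranked higher on 4+1 = 5 ballots, H on 6. H wins 6–5.
B beats G; loses to A, C, D, H — 1 pairwise win.

1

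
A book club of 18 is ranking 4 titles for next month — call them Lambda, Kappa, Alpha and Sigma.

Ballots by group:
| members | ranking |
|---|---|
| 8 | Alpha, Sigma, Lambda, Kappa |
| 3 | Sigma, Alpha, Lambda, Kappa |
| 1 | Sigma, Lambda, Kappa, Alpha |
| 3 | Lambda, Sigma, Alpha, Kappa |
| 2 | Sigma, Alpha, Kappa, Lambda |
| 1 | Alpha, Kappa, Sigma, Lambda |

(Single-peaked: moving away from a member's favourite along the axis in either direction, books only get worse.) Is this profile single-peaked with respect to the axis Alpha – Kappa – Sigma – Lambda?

Axis positions: Alpha=1, Kappa=2, Sigma=3, Lambda=4.
Group 1: ranking walks positions 1-3-4-2; Sigma is ranked above Kappa even though Kappa lies between Sigma and the peak Alpha on the axis — preferences dip and rise again. Not single-peaked.
Group 2: ranking walks positions 3-1-4-2; Alpha is ranked above Kappa even though Kappa lies between Alpha and the peak Sigma on the axis — preferences dip and rise again. Not single-peaked.
Group 3 (peak Sigma at position 3): ranking walks positions 3-4-2-1, expanding outward from the peak — single-peaked.
Group 4: ranking walks positions 4-3-1-2; Alpha is ranked above Kappa even though Kappa lies between Alpha and the peak Lambda on the axis — preferences dip and rise again. Not single-peaked.
Group 5: ranking walks positions 3-1-2-4; Alpha is ranked above Kappa even though Kappa lies between Alpha and the peak Sigma on the axis — preferences dip and rise again. Not single-peaked.
Group 6 (peak Alpha at position 1): ranking walks positions 1-2-3-4, expanding outward from the peak — single-peaked.
Group 1 violates single-peakedness, so the profile is not single-peaked on this axis.

no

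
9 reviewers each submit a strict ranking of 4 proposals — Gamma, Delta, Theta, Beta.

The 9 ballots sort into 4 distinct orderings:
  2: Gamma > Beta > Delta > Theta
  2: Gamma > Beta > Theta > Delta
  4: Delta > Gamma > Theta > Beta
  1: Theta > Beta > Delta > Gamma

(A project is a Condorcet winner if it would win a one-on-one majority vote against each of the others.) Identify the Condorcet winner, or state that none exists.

Head-to-head results (9 reviewers):
Gamma vs Delta: 2+2 = 4 for Gamma, 5 for Delta — Delta by 5–4.
Gamma–Theta: Gamma 8–1.
Gamma vs Beta: Gamma wins 8–1.
Delta vs Theta: Delta is ranked higher on 2+4 = 6 ballots, Theta on 3. Delta wins 6–3.
Delta vs Beta: Delta preferred on 4 ballots; Beta wins 5–4.
Theta vs Beta: 4+1 = 5 for Theta, 4 for Beta — Theta by 5–4.
Each project drops at least one matchup (Gamma loses to Delta; Delta loses to Beta; Theta loses to Gamma; Beta loses to Gamma); the cycle Gamma beats Beta beats Delta beats Gamma rules out a Condorcet winner.

none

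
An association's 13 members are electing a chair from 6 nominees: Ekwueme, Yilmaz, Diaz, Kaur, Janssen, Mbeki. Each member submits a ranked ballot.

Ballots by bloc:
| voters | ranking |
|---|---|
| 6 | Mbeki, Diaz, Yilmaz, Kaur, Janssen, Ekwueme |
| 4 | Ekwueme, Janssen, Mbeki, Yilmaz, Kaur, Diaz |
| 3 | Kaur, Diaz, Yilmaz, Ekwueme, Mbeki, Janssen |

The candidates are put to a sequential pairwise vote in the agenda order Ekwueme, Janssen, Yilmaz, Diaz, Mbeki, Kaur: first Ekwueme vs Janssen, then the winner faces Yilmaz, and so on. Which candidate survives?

Mbeki

Round 1: Ekwueme vs Janssen — 7–6, Ekwueme advances.
Round 2: Ekwueme vs Yilmaz — 4–9, Yilmaz advances.
Round 3: Yilmaz vs Diaz — 4–9, Diaz advances.
Round 4: Diaz vs Mbeki — 3–10, Mbeki advances.
Round 5: Mbeki vs Kaur — 10–3, Mbeki advances.
Mbeki survives the agenda.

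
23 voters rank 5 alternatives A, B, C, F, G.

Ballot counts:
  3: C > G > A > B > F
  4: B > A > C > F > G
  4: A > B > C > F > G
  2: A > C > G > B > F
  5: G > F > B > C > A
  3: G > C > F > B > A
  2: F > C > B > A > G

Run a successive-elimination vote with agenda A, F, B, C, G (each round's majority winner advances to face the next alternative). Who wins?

G

Round 1: A vs F — 13–10, A advances.
Round 2: A vs B — 9–14, B advances.
Round 3: B vs C — 13–10, B advances.
Round 4: B vs G — 10–13, G advances.
The agenda winner is G.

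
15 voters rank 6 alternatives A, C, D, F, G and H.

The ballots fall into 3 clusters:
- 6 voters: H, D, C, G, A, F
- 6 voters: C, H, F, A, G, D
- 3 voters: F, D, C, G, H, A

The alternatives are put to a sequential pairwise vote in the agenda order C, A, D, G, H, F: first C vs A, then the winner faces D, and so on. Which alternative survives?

H

Round 1: C vs A — 15–0, C advances.
Round 2: C vs D — 6–9, D advances.
Round 3: D vs G — 9–6, D advances.
Round 4: D vs H — 3–12, H advances.
Round 5: H vs F — 12–3, H advances.
The agenda winner is H.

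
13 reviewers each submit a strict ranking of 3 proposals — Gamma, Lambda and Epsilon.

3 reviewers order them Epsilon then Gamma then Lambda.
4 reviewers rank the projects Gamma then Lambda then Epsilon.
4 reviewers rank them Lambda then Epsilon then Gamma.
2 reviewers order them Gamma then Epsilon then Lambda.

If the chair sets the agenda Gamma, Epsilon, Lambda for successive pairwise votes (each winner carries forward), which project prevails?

Round 1: Gamma vs Epsilon — 6–7, Epsilon advances.
Round 2: Epsilon vs Lambda — 5–8, Lambda advances.
Lambda survives the agenda.

Lambda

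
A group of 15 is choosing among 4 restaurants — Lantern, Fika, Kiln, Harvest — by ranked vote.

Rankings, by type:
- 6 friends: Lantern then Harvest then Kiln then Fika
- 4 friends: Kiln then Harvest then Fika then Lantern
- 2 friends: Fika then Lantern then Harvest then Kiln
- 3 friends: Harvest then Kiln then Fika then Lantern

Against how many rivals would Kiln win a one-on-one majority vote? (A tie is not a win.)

Kiln against each rival (15 friends):
Kiln vs Lantern: Lantern, 8–7.
Kiln vs Fika: 6+4+3 = 13 for Kiln, 2 for Fika — Kiln by 13–2.
Kiln vs Harvest: 4 to 11, Harvest.
Kiln beats Fika; loses to Lantern, Harvest — 1 pairwise win.

1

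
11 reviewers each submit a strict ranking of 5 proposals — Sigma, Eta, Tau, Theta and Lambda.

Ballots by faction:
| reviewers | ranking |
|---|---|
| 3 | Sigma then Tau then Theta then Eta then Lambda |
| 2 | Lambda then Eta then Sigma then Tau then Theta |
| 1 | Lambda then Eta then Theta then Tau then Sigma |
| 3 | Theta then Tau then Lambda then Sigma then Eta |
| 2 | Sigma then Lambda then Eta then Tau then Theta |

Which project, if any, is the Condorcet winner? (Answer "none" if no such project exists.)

none

Pairwise majorities:
Sigma vs Eta: Sigma wins 8–3.
Sigma–Tau: Sigma 7–4.
Sigma–Theta: Sigma 7–4.
Sigma vs Lambda: Lambda, 6–5.
Eta vs Tau: Tau wins 6–5.
Eta vs Theta: Theta, 6–5.
Eta vs Lambda: Lambda wins 8–3.
Tau–Theta: Tau 7–4.
Tau vs Lambda: Tau wins 6–5.
Theta–Lambda: Theta 6–5.
Each project drops at least one matchup (Sigma loses to Lambda; Eta loses to Sigma; Tau loses to Sigma; Theta loses to Sigma; Lambda loses to Tau); the cycle Sigma → Tau → Lambda → Sigma rules out a Condorcet winner.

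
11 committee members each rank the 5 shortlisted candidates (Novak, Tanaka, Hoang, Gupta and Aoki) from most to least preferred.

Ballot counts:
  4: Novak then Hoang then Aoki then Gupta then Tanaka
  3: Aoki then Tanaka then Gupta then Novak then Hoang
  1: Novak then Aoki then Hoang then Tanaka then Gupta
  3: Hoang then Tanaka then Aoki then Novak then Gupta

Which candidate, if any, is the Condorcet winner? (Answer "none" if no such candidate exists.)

none

Check each pair by majority over 11 ballots:
Novak–Tanaka: Tanaka 6–5.
Novak vs Hoang: Novak wins 8–3.
Novak–Gupta: Novak 8–3.
Novak–Aoki: Aoki 6–5.
Tanaka vs Hoang: Hoang, 8–3.
Tanaka vs Gupta: Tanaka, 7–4.
Tanaka–Aoki: Aoki 8–3.
Hoang vs Gupta: Hoang, 8–3.
Hoang vs Aoki: Hoang, 7–4.
Gupta vs Aoki: Aoki wins 11–0.
Each candidate drops at least one matchup (Novak loses to Tanaka; Tanaka loses to Hoang; Hoang loses to Novak; Gupta loses to Novak; Aoki loses to Hoang); the cycle Novak > Hoang > Tanaka > Novak rules out a Condorcet winner.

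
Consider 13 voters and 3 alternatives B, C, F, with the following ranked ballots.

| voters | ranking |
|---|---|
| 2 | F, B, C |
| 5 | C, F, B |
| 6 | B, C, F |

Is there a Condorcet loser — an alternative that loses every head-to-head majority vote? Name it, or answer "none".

none

Head-to-head results (13 voters):
B vs C: B wins 8–5.
B–F: F 7–6.
C vs F: 5+6 = 11 for C, 2 for F — C by 11–2.
Each alternative has at least one pairwise win (B beats C; C beats F; F beats B) — no Condorcet loser.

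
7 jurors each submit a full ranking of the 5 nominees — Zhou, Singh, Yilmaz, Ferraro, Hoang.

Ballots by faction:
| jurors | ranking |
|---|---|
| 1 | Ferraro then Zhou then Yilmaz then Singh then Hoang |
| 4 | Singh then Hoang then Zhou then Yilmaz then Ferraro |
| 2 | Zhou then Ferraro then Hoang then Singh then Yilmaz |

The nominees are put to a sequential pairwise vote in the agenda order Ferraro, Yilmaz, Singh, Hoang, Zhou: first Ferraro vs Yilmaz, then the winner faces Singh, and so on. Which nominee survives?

Round 1: Ferraro vs Yilmaz — 3–4, Yilmaz advances.
Round 2: Yilmaz vs Singh — 1–6, Singh advances.
Round 3: Singh vs Hoang — 5–2, Singh advances.
Round 4: Singh vs Zhou — 4–3, Singh advances.
Singh survives the agenda.

Singh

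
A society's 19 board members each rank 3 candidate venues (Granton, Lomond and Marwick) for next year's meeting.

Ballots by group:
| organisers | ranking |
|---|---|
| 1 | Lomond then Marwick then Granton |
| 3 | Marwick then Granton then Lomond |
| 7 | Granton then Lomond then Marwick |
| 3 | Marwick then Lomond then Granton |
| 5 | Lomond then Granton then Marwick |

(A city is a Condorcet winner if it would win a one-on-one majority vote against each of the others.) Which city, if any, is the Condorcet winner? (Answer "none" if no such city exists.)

Pairwise majorities:
Granton vs Lomond: Granton, 10–9.
Granton vs Marwick: Granton is ranked higher on 7+5 = 12 ballots, Marwick on 7. Granton wins 12–7.
Lomond vs Marwick: Lomond is ranked higher on 1+7+5 = 13 ballots, Marwick on 6. Lomond wins 13–6.
Granton defeats every rival head-to-head and is the Condorcet winner.

Granton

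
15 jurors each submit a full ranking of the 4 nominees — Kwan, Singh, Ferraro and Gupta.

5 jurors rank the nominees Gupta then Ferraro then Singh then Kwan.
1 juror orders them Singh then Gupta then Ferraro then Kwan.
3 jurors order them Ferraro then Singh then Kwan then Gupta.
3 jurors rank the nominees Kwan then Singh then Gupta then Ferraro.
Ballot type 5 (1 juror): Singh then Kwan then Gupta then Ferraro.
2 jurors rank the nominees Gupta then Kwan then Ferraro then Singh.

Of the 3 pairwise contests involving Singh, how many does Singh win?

Singh against each rival (15 jurors):
Singh vs Kwan: 5+1+3+1 = 10 for Singh, 5 for Kwan — Singh by 10–5.
Singh vs Ferraro: Singh preferred on 1+3+1 = 5 ballots; Ferraro wins 10–5.
Singh vs Gupta: Singh wins 8–7.
Singh beats Kwan, Gupta; loses to Ferraro — 2 pairwise wins.

2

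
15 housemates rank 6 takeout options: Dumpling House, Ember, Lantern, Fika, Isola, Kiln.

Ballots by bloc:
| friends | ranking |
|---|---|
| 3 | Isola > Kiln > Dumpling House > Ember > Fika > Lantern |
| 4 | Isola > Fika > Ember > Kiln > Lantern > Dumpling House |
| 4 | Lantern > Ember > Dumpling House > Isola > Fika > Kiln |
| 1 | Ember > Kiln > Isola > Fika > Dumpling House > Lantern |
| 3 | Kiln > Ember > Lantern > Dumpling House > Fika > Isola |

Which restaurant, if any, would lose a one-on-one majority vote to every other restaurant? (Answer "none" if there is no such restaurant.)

Pairwise majorities:
Dumpling House vs Ember: Dumpling House preferred on 3 ballots; Ember wins 12–3.
Dumpling House vs Lantern: Lantern, 11–4.
Dumpling House vs Fika: Dumpling House, 10–5.
Dumpling House vs Isola: Dumpling House preferred on 4+3 = 7 ballots; Isola wins 8–7.
Dumpling House vs Kiln: Kiln, 11–4.
Ember vs Lantern: Ember is ranked higher on 3+4+1+3 = 11 ballots, Lantern on 4. Ember wins 11–4.
Ember vs Fika: Ember, 11–4.
Ember vs Isola: Ember wins 8–7.
Ember vs Kiln: Ember wins 9–6.
Lantern vs Fika: Lantern is ranked higher on 4+3 = 7 ballots, Fika on 8. Fika wins 8–7.
Lantern vs Isola: Isola, 8–7.
Lantern vs Kiln: Lantern preferred on 4 ballots; Kiln wins 11–4.
Fika vs Isola: Isola, 12–3.
Fika vs Kiln: Fika is ranked higher on 4+4 = 8 ballots, Kiln on 7. Fika wins 8–7.
Isola vs Kiln: 3+4+4 = 11 for Isola, 4 for Kiln — Isola by 11–4.
Each restaurant has at least one pairwise win (Dumpling House beats Fika; Ember beats Dumpling House; Lantern beats Dumpling House; Fika beats Lantern; Isola beats Dumpling House; Kiln beats Dumpling House) — no Condorcet loser.

none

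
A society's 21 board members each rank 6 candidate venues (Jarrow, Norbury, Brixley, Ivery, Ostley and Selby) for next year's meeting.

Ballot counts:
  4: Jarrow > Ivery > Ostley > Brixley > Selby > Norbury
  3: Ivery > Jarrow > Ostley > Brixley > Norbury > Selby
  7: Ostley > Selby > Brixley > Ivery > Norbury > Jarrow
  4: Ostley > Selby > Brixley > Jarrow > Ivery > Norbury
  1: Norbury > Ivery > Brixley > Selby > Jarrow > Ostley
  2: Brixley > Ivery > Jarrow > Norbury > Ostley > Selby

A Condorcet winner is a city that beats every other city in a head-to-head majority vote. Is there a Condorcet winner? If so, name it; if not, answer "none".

Ostley

Pairwise majorities:
Jarrow vs Norbury: 13 to 8, Jarrow.
Jarrow vs Brixley: Jarrow is ranked higher on 4+3 = 7 ballots, Brixley on 14. Brixley wins 14–7.
Jarrow vs Ivery: 4+4 = 8 for Jarrow, 13 for Ivery — Ivery by 13–8.
Jarrow vs Ostley: 4+3+1+2 = 10 for Jarrow, 11 for Ostley — Ostley by 11–10.
Jarrow vs Selby: Jarrow preferred on 4+3+2 = 9 ballots; Selby wins 12–9.
Norbury vs Brixley: 1 for Norbury, 20 for Brixley — Brixley by 20–1.
Norbury vs Ivery: 1 for Norbury, 20 for Ivery — Ivery by 20–1.
Norbury vs Ostley: Norbury preferred on 1+2 = 3 ballots; Ostley wins 18–3.
Norbury vs Selby: Norbury preferred on 3+1+2 = 6 ballots; Selby wins 15–6.
Brixley vs Ivery: Brixley preferred on 7+4+2 = 13 ballots; Brixley wins 13–8.
Brixley vs Ostley: Brixley preferred on 1+2 = 3 ballots; Ostley wins 18–3.
Brixley vs Selby: 10 to 11, Selby.
Ivery vs Ostley: 4+3+1+2 = 10 for Ivery, 11 for Ostley — Ostley by 11–10.
Ivery vs Selby: 4+3+1+2 = 10 for Ivery, 11 for Selby — Selby by 11–10.
Ostley vs Selby: 20 to 1, Ostley.
Ostley defeats every rival head-to-head and is the Condorcet winner.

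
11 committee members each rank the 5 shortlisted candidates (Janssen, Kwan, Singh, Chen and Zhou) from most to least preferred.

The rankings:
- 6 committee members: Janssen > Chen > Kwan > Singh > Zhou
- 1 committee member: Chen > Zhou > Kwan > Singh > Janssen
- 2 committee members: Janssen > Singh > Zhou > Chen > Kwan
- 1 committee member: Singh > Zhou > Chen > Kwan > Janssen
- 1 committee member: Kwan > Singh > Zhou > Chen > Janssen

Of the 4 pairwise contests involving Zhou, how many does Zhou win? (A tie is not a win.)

0

Zhou against each rival (11 committee members):
Zhou vs Janssen: 1+1+1 = 3 for Zhou, 8 for Janssen — Janssen by 8–3.
Zhou vs Kwan: Kwan wins 7–4.
Zhou–Singh: Singh 10–1.
Zhou vs Chen: 4 to 7, Chen.
Zhou beats no one; loses to Janssen, Kwan, Singh, Chen — 0 pairwise wins.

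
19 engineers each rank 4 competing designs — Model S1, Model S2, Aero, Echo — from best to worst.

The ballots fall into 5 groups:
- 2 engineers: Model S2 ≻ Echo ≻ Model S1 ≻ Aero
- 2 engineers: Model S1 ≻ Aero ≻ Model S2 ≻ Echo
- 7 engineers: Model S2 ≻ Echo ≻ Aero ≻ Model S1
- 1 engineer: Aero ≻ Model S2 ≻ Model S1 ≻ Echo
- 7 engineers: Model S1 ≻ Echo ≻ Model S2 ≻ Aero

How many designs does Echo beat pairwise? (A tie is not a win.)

1

Echo against each rival (19 engineers):
Echo vs Model S1: Model S1 wins 10–9.
Echo vs Model S2: Echo is ranked higher on 7 ballots, Model S2 on 12. Model S2 wins 12–7.
Echo vs Aero: Echo, 16–3.
Echo beats Aero; loses to Model S1, Model S2 — 1 pairwise win.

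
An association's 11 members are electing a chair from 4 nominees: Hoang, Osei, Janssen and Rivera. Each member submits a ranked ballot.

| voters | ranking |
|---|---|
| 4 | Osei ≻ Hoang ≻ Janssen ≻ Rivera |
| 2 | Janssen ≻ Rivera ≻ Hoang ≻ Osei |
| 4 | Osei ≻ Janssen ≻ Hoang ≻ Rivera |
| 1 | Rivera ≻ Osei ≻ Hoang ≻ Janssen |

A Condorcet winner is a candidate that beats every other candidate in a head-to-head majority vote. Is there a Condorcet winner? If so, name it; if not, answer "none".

Check each pair by majority over 11 ballots:
Hoang vs Osei: 2 for Hoang, 9 for Osei — Osei by 9–2.
Hoang vs Janssen: Hoang is ranked higher on 4+1 = 5 ballots, Janssen on 6. Janssen wins 6–5.
Hoang vs Rivera: Hoang is ranked higher on 4+4 = 8 ballots, Rivera on 3. Hoang wins 8–3.
Osei vs Janssen: 4+4+1 = 9 for Osei, 2 for Janssen — Osei by 9–2.
Osei vs Rivera: 4+4 = 8 for Osei, 3 for Rivera — Osei by 8–3.
Janssen vs Rivera: 4+2+4 = 10 for Janssen, 1 for Rivera — Janssen by 10–1.
Osei defeats every rival head-to-head and is the Condorcet winner.

Osei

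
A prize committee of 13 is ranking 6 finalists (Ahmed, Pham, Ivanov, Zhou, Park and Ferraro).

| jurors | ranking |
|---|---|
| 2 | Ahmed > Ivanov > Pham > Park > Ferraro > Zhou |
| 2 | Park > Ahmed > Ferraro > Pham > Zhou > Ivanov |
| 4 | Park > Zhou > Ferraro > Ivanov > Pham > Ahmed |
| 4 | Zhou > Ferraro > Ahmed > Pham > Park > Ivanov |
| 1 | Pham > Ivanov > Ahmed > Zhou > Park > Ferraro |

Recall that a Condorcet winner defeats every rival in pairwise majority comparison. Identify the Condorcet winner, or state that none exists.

Head-to-head results (13 jurors):
Ahmed vs Pham: 8 to 5, Ahmed.
Ahmed vs Ivanov: Ahmed is ranked higher on 2+2+4 = 8 ballots, Ivanov on 5. Ahmed wins 8–5.
Ahmed vs Zhou: 5 to 8, Zhou.
Ahmed vs Park: 2+4+1 = 7 for Ahmed, 6 for Park — Ahmed by 7–6.
Ahmed vs Ferraro: Ahmed preferred on 2+2+1 = 5 ballots; Ferraro wins 8–5.
Pham vs Ivanov: 7 to 6, Pham.
Pham vs Zhou: 5 to 8, Zhou.
Pham vs Park: Pham preferred on 2+4+1 = 7 ballots; Pham wins 7–6.
Pham vs Ferraro: 3 to 10, Ferraro.
Ivanov vs Zhou: Ivanov is ranked higher on 2+1 = 3 ballots, Zhou on 10. Zhou wins 10–3.
Ivanov vs Park: Ivanov is ranked higher on 2+1 = 3 ballots, Park on 10. Park wins 10–3.
Ivanov vs Ferraro: 2+1 = 3 for Ivanov, 10 for Ferraro — Ferraro by 10–3.
Zhou vs Park: 4+1 = 5 for Zhou, 8 for Park — Park by 8–5.
Zhou vs Ferraro: Zhou preferred on 4+4+1 = 9 ballots; Zhou wins 9–4.
Park vs Ferraro: 9 to 4, Park.
Every nominee loses at least once (Ahmed loses to Zhou; Pham loses to Ahmed; Ivanov loses to Ahmed; Zhou loses to Park; Park loses to Ahmed; Ferraro loses to Zhou). The majority relation contains the cycle Ahmed beats Park beats Zhou beats Ahmed, so there is no Condorcet winner.

none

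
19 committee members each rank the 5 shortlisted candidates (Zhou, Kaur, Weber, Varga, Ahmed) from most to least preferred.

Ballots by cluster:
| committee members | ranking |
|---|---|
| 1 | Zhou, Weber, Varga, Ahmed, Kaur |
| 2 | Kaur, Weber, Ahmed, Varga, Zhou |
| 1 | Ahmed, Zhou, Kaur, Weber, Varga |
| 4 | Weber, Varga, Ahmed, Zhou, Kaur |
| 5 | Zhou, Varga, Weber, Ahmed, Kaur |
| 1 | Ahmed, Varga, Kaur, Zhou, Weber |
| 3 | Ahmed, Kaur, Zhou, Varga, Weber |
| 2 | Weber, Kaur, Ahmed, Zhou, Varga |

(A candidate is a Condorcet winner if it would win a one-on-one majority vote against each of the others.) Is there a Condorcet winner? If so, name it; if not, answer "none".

Head-to-head results (19 committee members):
Zhou vs Kaur: Zhou preferred on 1+1+4+5 = 11 ballots; Zhou wins 11–8.
Zhou vs Weber: 11 to 8, Zhou.
Zhou–Varga: Zhou 12–7.
Zhou vs Ahmed: Zhou preferred on 1+5 = 6 ballots; Ahmed wins 13–6.
Kaur vs Weber: Weber, 12–7.
Kaur vs Varga: Kaur is ranked higher on 2+1+3+2 = 8 ballots, Varga on 11. Varga wins 11–8.
Kaur vs Ahmed: Kaur is ranked higher on 2+2 = 4 ballots, Ahmed on 15. Ahmed wins 15–4.
Weber vs Varga: 1+2+1+4+2 = 10 for Weber, 9 for Varga — Weber by 10–9.
Weber vs Ahmed: Weber preferred on 1+2+4+5+2 = 14 ballots; Weber wins 14–5.
Varga vs Ahmed: Varga wins 10–9.
Each candidate drops at least one matchup (Zhou loses to Ahmed; Kaur loses to Zhou; Weber loses to Zhou; Varga loses to Zhou; Ahmed loses to Weber); the cycle Zhou → Weber → Ahmed → Zhou rules out a Condorcet winner.

none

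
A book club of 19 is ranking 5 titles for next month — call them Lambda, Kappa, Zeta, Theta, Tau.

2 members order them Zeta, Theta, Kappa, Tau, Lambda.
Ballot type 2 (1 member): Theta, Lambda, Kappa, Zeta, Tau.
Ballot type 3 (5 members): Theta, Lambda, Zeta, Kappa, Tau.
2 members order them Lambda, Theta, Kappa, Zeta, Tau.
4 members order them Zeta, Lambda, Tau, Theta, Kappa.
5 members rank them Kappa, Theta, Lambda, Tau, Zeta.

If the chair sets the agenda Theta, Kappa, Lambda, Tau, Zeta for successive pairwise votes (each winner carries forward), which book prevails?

Theta

Round 1: Theta vs Kappa — 14–5, Theta advances.
Round 2: Theta vs Lambda — 13–6, Theta advances.
Round 3: Theta vs Tau — 15–4, Theta advances.
Round 4: Theta vs Zeta — 13–6, Theta advances.
Theta survives the agenda.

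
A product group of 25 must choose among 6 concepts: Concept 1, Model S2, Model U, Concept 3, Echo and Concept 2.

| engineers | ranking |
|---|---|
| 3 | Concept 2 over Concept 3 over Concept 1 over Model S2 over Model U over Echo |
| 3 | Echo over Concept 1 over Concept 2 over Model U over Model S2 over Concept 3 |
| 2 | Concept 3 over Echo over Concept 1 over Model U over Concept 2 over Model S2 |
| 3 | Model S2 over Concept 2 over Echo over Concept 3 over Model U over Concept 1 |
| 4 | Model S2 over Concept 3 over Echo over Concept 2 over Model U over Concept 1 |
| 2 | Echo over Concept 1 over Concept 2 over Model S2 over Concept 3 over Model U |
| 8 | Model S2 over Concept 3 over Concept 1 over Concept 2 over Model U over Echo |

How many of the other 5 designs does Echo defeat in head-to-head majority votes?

2

Echo against each rival (25 engineers):
Echo–Concept 1: Echo 14–11.
Echo vs Model S2: Model S2 wins 18–7.
Echo vs Model U: Echo, 14–11.
Echo vs Concept 3: 3+3+2 = 8 for Echo, 17 for Concept 3 — Concept 3 by 17–8.
Echo vs Concept 2: 11 to 14, Concept 2.
Echo beats Concept 1, Model U; loses to Model S2, Concept 3, Concept 2 — 2 pairwise wins.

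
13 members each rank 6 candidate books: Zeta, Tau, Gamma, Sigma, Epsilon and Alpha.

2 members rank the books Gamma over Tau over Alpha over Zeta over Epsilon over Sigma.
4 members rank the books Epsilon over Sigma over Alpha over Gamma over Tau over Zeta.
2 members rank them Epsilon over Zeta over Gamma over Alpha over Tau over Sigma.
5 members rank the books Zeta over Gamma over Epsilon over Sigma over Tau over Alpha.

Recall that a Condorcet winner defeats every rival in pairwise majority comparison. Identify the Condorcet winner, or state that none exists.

Pairwise majorities:
Zeta vs Tau: Zeta wins 7–6.
Zeta vs Gamma: Zeta wins 7–6.
Zeta vs Sigma: Zeta, 9–4.
Zeta–Epsilon: Zeta 7–6.
Zeta vs Alpha: Zeta, 7–6.
Tau vs Gamma: Gamma wins 13–0.
Tau vs Sigma: Sigma wins 9–4.
Tau–Epsilon: Epsilon 11–2.
Tau vs Alpha: Tau, 7–6.
Gamma–Sigma: Gamma 9–4.
Gamma vs Epsilon: Gamma, 7–6.
Gamma vs Alpha: Gamma wins 9–4.
Sigma vs Epsilon: Epsilon wins 13–0.
Sigma vs Alpha: Sigma wins 9–4.
Epsilon vs Alpha: Epsilon, 11–2.
Zeta wins every pairwise contest, so Zeta is the Condorcet winner.

Zeta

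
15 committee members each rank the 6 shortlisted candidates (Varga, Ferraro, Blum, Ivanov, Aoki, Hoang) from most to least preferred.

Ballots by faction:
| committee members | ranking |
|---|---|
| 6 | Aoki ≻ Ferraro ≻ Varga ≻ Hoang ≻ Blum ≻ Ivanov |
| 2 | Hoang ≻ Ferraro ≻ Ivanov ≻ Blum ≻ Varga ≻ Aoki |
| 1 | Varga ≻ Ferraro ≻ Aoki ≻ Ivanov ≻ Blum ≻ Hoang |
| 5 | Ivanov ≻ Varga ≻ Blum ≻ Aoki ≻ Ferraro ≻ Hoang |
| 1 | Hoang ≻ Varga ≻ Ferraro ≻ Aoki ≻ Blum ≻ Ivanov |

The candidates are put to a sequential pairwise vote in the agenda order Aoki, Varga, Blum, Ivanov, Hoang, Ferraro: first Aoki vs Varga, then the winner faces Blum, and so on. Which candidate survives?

Round 1: Aoki vs Varga — 6–9, Varga advances.
Round 2: Varga vs Blum — 13–2, Varga advances.
Round 3: Varga vs Ivanov — 8–7, Varga advances.
Round 4: Varga vs Hoang — 12–3, Varga advances.
Round 5: Varga vs Ferraro — 7–8, Ferraro advances.
The agenda winner is Ferraro.

Ferraro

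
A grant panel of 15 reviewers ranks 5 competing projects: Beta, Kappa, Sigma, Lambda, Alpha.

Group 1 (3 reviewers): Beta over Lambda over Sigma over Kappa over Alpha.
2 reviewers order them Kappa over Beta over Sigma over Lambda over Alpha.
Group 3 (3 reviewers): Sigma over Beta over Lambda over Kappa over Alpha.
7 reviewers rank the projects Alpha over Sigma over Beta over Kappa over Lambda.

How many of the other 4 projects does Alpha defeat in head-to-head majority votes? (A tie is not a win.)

0

Alpha against each rival (15 reviewers):
Alpha vs Beta: Alpha preferred on 7 ballots; Beta wins 8–7.
Alpha vs Kappa: Kappa, 8–7.
Alpha vs Sigma: 7 to 8, Sigma.
Alpha vs Lambda: Lambda wins 8–7.
Alpha beats no one; loses to Beta, Kappa, Sigma, Lambda — 0 pairwise wins.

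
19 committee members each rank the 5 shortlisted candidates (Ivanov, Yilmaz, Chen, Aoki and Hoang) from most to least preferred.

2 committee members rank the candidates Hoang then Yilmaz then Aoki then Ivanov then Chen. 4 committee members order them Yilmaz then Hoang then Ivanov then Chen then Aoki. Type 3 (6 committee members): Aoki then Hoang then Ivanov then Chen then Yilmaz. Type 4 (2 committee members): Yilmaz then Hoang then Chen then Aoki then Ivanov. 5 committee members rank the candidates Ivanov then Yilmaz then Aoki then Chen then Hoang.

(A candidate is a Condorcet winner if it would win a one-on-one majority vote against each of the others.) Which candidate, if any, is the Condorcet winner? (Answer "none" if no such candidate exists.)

Check each pair by majority over 19 ballots:
Ivanov vs Yilmaz: Ivanov, 11–8.
Ivanov vs Chen: Ivanov wins 17–2.
Ivanov–Aoki: Aoki 10–9.
Ivanov vs Hoang: Hoang wins 14–5.
Yilmaz–Chen: Yilmaz 13–6.
Yilmaz–Aoki: Yilmaz 13–6.
Yilmaz vs Hoang: Yilmaz wins 11–8.
Chen–Aoki: Aoki 13–6.
Chen vs Hoang: Hoang wins 14–5.
Aoki vs Hoang: Aoki, 11–8.
Every candidate loses at least once (Ivanov loses to Aoki; Yilmaz loses to Ivanov; Chen loses to Ivanov; Aoki loses to Yilmaz; Hoang loses to Yilmaz). The majority relation contains the cycle Ivanov → Yilmaz → Aoki → Ivanov, so there is no Condorcet winner.

none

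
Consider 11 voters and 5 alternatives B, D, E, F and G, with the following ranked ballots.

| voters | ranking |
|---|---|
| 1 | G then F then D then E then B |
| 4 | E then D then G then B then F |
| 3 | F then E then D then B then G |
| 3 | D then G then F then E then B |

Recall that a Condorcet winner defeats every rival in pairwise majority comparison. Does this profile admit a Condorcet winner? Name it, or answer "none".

none

Pairwise majorities:
B vs D: D wins 11–0.
B vs E: E wins 11–0.
B vs F: F wins 7–4.
B vs G: G wins 8–3.
D–E: E 7–4.
D vs F: D wins 7–4.
D vs G: D wins 10–1.
E vs F: F, 7–4.
E vs G: E wins 7–4.
F vs G: G wins 8–3.
No alternative is unbeaten: B loses to D; D loses to E; E loses to F; F loses to D; G loses to D. In particular D beats F beats E beats D is a majority cycle — no Condorcet winner exists.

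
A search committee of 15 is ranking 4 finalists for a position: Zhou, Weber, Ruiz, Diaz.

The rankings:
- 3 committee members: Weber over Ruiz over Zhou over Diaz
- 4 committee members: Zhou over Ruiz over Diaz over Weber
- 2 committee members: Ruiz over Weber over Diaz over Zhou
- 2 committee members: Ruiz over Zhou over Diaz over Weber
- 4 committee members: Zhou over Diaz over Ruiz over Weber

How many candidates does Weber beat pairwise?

0

Weber against each rival (15 committee members):
Weber vs Zhou: 3+2 = 5 for Weber, 10 for Zhou — Zhou by 10–5.
Weber vs Ruiz: Ruiz, 12–3.
Weber vs Diaz: Diaz wins 10–5.
Weber beats no one; loses to Zhou, Ruiz, Diaz — 0 pairwise wins.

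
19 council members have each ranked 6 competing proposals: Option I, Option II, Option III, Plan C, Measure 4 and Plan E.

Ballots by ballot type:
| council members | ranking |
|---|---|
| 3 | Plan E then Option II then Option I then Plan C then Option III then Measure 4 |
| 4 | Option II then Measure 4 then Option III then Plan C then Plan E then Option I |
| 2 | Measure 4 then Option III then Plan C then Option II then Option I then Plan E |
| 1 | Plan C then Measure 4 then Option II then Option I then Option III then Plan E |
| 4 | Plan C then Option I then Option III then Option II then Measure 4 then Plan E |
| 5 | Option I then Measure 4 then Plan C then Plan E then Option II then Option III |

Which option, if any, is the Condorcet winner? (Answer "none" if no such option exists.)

Head-to-head results (19 council members):
Option I vs Option II: 9 to 10, Option II.
Option I vs Option III: 3+1+4+5 = 13 for Option I, 6 for Option III — Option I by 13–6.
Option I vs Plan C: Option I preferred on 3+5 = 8 ballots; Plan C wins 11–8.
Option I vs Measure 4: Option I is ranked higher on 3+4+5 = 12 ballots, Measure 4 on 7. Option I wins 12–7.
Option I vs Plan E: 12 to 7, Option I.
Option II vs Option III: 13 to 6, Option II.
Option II vs Plan C: 3+4 = 7 for Option II, 12 for Plan C — Plan C by 12–7.
Option II vs Measure 4: Option II is ranked higher on 3+4+4 = 11 ballots, Measure 4 on 8. Option II wins 11–8.
Option II vs Plan E: Option II is ranked higher on 4+2+1+4 = 11 ballots, Plan E on 8. Option II wins 11–8.
Option III vs Plan C: Option III preferred on 4+2 = 6 ballots; Plan C wins 13–6.
Option III vs Measure 4: Option III is ranked higher on 3+4 = 7 ballots, Measure 4 on 12. Measure 4 wins 12–7.
Option III vs Plan E: 11 to 8, Option III.
Plan C vs Measure 4: Plan C is ranked higher on 3+1+4 = 8 ballots, Measure 4 on 11. Measure 4 wins 11–8.
Plan C vs Plan E: 4+2+1+4+5 = 16 for Plan C, 3 for Plan E — Plan C by 16–3.
Measure 4 vs Plan E: 4+2+1+4+5 = 16 for Measure 4, 3 for Plan E — Measure 4 by 16–3.
Every option loses at least once (Option I loses to Option II; Option II loses to Plan C; Option III loses to Option I; Plan C loses to Measure 4; Measure 4 loses to Option I; Plan E loses to Option I). The majority relation contains the cycle Option I > Measure 4 > Plan C > Option I, so there is no Condorcet winner.

none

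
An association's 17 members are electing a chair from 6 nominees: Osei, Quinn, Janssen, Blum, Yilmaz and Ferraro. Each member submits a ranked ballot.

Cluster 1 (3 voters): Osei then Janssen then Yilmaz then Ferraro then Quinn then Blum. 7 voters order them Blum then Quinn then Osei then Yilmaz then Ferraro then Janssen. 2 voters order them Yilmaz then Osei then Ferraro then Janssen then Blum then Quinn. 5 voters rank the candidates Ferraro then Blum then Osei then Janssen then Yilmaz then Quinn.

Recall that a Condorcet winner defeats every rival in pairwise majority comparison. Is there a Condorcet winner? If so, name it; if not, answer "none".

none

Pairwise majorities:
Osei vs Quinn: Osei, 10–7.
Osei–Janssen: Osei 17–0.
Osei vs Blum: Blum, 12–5.
Osei vs Yilmaz: Osei wins 15–2.
Osei–Ferraro: Osei 12–5.
Quinn vs Janssen: Quinn is ranked higher on 7 ballots, Janssen on 10. Janssen wins 10–7.
Quinn vs Blum: 3 for Quinn, 14 for Blum — Blum by 14–3.
Quinn vs Yilmaz: Yilmaz wins 10–7.
Quinn vs Ferraro: Quinn preferred on 7 ballots; Ferraro wins 10–7.
Janssen vs Blum: Janssen is ranked higher on 3+2 = 5 ballots, Blum on 12. Blum wins 12–5.
Janssen vs Yilmaz: 3+5 = 8 for Janssen, 9 for Yilmaz — Yilmaz by 9–8.
Janssen vs Ferraro: Ferraro wins 14–3.
Blum vs Yilmaz: Blum preferred on 7+5 = 12 ballots; Blum wins 12–5.
Blum vs Ferraro: Blum is ranked higher on 7 ballots, Ferraro on 10. Ferraro wins 10–7.
Yilmaz–Ferraro: Yilmaz 12–5.
Every candidate loses at least once (Osei loses to Blum; Quinn loses to Osei; Janssen loses to Osei; Blum loses to Ferraro; Yilmaz loses to Osei; Ferraro loses to Osei). The majority relation contains the cycle Osei > Ferraro > Blum > Osei, so there is no Condorcet winner.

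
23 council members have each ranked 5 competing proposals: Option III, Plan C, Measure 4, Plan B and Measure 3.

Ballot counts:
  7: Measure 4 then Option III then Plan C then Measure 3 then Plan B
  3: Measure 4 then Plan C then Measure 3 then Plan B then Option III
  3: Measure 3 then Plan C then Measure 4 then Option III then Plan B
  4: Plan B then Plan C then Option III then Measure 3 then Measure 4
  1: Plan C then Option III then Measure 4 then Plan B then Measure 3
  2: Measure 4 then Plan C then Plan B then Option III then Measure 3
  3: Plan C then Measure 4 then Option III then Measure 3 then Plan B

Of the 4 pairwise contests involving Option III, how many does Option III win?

2

Option III against each rival (23 council members):
Option III vs Plan C: Plan C, 16–7.
Option III vs Measure 4: Measure 4 wins 18–5.
Option III vs Plan B: Option III wins 14–9.
Option III vs Measure 3: Option III is ranked higher on 7+4+1+2+3 = 17 ballots, Measure 3 on 6. Option III wins 17–6.
Option III beats Plan B, Measure 3; loses to Plan C, Measure 4 — 2 pairwise wins.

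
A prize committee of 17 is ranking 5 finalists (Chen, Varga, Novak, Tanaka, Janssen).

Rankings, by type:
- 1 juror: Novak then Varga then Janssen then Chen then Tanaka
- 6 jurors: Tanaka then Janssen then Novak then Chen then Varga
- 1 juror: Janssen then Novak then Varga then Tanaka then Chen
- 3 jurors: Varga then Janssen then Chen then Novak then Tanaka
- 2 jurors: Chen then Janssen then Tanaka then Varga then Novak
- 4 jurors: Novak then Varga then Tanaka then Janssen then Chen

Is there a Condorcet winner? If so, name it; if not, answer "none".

none

Head-to-head results (17 jurors):
Chen vs Varga: Chen preferred on 6+2 = 8 ballots; Varga wins 9–8.
Chen vs Novak: 5 to 12, Novak.
Chen vs Tanaka: Chen preferred on 1+3+2 = 6 ballots; Tanaka wins 11–6.
Chen vs Janssen: Chen preferred on 2 ballots; Janssen wins 15–2.
Varga vs Novak: 3+2 = 5 for Varga, 12 for Novak — Novak by 12–5.
Varga vs Tanaka: 9 to 8, Varga.
Varga vs Janssen: 8 to 9, Janssen.
Novak vs Tanaka: Novak is ranked higher on 1+1+3+4 = 9 ballots, Tanaka on 8. Novak wins 9–8.
Novak vs Janssen: Novak is ranked higher on 1+4 = 5 ballots, Janssen on 12. Janssen wins 12–5.
Tanaka vs Janssen: Tanaka preferred on 6+4 = 10 ballots; Tanaka wins 10–7.
Every nominee loses at least once (Chen loses to Varga; Varga loses to Novak; Novak loses to Janssen; Tanaka loses to Varga; Janssen loses to Tanaka). The majority relation contains the cycle Varga beats Tanaka beats Janssen beats Varga, so there is no Condorcet winner.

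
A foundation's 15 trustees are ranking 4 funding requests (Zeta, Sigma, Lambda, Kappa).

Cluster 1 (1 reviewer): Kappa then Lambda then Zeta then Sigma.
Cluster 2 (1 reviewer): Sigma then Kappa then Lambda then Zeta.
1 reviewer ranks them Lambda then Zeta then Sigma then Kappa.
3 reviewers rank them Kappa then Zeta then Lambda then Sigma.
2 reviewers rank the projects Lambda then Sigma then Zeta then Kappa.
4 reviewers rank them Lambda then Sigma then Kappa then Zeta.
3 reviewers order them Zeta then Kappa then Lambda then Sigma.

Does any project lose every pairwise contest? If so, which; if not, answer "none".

Pairwise majorities:
Zeta–Sigma: Zeta 8–7.
Zeta vs Lambda: Zeta is ranked higher on 3+3 = 6 ballots, Lambda on 9. Lambda wins 9–6.
Zeta vs Kappa: Kappa, 9–6.
Sigma–Lambda: Lambda 14–1.
Sigma vs Kappa: 8 to 7, Sigma.
Lambda vs Kappa: Kappa wins 8–7.
No project is winless: Zeta beats Sigma; Sigma beats Kappa; Lambda beats Zeta; Kappa beats Zeta. There is no Condorcet loser.

none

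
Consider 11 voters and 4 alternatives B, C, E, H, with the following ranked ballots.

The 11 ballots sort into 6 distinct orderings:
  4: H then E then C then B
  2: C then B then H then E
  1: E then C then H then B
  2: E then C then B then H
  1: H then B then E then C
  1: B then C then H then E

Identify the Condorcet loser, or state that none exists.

B

Head-to-head results (11 voters):
B vs C: B preferred on 1+1 = 2 ballots; C wins 9–2.
B vs E: B is ranked higher on 2+1+1 = 4 ballots, E on 7. E wins 7–4.
B vs H: 2+2+1 = 5 for B, 6 for H — H by 6–5.
C vs E: E wins 8–3.
C vs H: C wins 6–5.
E–H: H 8–3.
Only B has no wins; B is the Condorcet loser.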